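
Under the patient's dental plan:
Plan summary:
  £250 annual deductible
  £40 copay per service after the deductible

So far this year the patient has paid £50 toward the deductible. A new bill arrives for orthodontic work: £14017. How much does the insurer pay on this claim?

£13777

Remaining deductible: £250 − £50 = £200.
That leaves £14017 − £200 = £13817 for the copay.
Copay on this service: £40.
Patient responsibility: £200 + £40 = £240.
The plan picks up £14017 − £240 = £13777.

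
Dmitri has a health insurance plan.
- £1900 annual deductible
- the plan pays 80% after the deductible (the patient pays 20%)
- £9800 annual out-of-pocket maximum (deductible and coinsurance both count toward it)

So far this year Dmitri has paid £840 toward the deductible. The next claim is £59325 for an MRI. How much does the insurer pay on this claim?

£50365

Remaining deductible: £1900 − £840 = £1060.
That leaves £59325 − £1060 = £58265 for coinsurance.
Patient's 20% share of £58265 is £11653.
That puts the patient's cost at £1060 + £11653 = £12713 before any cap.
Year-to-date out-of-pocket would reach £840 + £12713 = £13553, above the £9800 maximum, so the patient pays only £9800 − £840 = £8960.
Insurer pays the balance: £59325 − £8960 = £50365.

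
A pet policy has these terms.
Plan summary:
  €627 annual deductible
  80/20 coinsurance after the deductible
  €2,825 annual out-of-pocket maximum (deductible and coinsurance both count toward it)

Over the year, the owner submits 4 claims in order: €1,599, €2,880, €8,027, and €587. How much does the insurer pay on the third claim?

€6,599.40

Claim 1 (€1,599): deductible takes €627, €972 remains; coinsurance €972 × 20% = €194.40. Cost to owner: €821.40. OOP to date €821.40. Insurer: €1,599 − €821.40 = €777.60.
Claim 2 (€2,880): deductible met; 20% of €2,880 = €576. Owner pays €576; OOP now €1,397.40. Plan pays €2,880 − €576 = €2,304.
Claim 3 (€8,027): deductible already satisfied, so owner's share is 20% × €8,027 = €1,605.40. OOP would hit €3,002.80 > €2,825, so the cap limits the owner to €2,825 − €1,397.40 = €1,427.60. Plan pays €8,027 − €1,427.60 = €6,599.40.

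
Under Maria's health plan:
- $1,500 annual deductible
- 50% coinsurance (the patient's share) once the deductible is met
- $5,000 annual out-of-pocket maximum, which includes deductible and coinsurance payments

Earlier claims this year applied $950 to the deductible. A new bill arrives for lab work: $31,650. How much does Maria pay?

$4,050

Remaining deductible: $1,500 − $950 = $550.
The remaining $31,100 (= $31,650 − $550) moves to coinsurance.
Patient's 50% share of $31,100 is $15,550.
That puts the patient's cost at $550 + $15,550 = $16,100 before any cap.
Year-to-date out-of-pocket would reach $950 + $16,100 = $17,050, above the $5,000 maximum, so the patient pays only $5,000 − $950 = $4,050.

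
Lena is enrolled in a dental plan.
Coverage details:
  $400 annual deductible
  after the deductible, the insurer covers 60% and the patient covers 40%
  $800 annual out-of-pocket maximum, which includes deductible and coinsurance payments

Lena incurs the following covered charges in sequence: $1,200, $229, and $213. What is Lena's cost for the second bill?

$80

#1 ($1,200): deductible takes $400, $800 remains; 40% of $800 = $320. Cost to patient: $720. OOP to date $720.
#2 ($229): deductible already satisfied, so patient's share is 40% × $229 = $91.60. Adding that to $720 gives $811.60, past the $800 cap; patient pays only $800 − $720 = $80.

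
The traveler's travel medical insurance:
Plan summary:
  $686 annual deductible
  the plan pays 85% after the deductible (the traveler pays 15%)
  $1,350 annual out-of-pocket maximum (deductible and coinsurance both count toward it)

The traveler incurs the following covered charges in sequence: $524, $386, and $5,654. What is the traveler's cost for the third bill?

Claim 1 — $524: all of it applies to the deductible. Cost to traveler: $524. OOP to date $524.
Claim 2 — $386: deductible takes $162, $224 remains; coinsurance $224 × 15% = $33.60. Cost to traveler: $195.60. OOP to date $719.60.
Claim 3 — $5,654: deductible met; 15% of $5,654 = $848.10. That would push OOP to $1,567.70, over the $1,350 cap, so traveler pays $1,350 − $719.60 = $630.40.

$630.40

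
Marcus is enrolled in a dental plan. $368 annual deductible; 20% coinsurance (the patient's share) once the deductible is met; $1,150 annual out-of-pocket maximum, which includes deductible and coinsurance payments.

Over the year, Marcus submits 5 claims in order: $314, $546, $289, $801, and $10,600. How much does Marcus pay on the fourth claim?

$160.20

Claim 1 ($314): entire amount goes to the deductible. Cost to patient: $314. OOP to date $314.
Claim 2 ($546): $54 to deductible, leaving $492; patient's 20% is $98.40. Cost to patient: $152.40. OOP to date $466.40.
Claim 3 ($289): deductible already satisfied, so patient's share is 20% × $289 = $57.80. Cost to patient: $57.80. OOP to date $524.20.
Claim 4 ($801): deductible already satisfied, so patient's share is 20% × $801 = $160.20. Patient pays $160.20; OOP now $684.40.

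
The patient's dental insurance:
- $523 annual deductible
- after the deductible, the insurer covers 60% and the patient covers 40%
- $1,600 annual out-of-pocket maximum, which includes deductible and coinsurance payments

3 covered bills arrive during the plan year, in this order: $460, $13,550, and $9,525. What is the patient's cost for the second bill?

Claim 1 ($460): entire amount goes to the deductible. Patient owes $460 (running OOP $460).
Claim 2 ($13,550): $63 finishes the deductible; $13,487 goes to coinsurance; patient's 40% is $5,394.80. Together that's $63 + $5,394.80 = $5,457.80. That would push OOP to $5,917.80, over the $1,600 cap, so patient pays $1,600 − $460 = $1,140.

$1,140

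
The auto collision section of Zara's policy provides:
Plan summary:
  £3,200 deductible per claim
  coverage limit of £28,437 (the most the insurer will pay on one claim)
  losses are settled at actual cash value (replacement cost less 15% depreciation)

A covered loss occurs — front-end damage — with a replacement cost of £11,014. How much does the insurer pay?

£6,161.90

Depreciate 15%: the covered value is £11,014 × 0.85 = £9,361.90.
After the deductible, £9,361.90 − £3,200 = £6,161.90 remains.
£6,161.90 is within the £28,437 limit, so the insurer pays £6,161.90.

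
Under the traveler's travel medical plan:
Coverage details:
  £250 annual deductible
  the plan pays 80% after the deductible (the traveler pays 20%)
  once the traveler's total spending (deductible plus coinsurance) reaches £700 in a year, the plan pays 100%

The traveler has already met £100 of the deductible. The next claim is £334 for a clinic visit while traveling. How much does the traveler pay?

Remaining deductible: £250 − £100 = £150.
After the £150 deductible portion, £334 − £150 = £184 is subject to coinsurance.
Coinsurance: £184 × 20% = £36.80.
Traveler responsibility before any cap: £150 + £36.80 = £186.80.
Total out-of-pocket so far would be £100 + £186.80 = £286.80, below the £700 cap — no reduction.

£186.80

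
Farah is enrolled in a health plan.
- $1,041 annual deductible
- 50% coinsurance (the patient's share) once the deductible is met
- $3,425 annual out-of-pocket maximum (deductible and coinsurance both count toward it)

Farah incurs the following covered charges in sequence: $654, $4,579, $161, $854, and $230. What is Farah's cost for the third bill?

$80.50

#1 ($654): all of it applies to the deductible. Cost to patient: $654. OOP to date $654.
#2 ($4,579): $387 finishes the deductible; $4,192 goes to coinsurance; patient's 50% is $2,096. Patient pays $2,483; OOP now $3,137.
#3 ($161): deductible met; 50% of $161 = $80.50. Cost to patient: $80.50. OOP to date $3,217.50.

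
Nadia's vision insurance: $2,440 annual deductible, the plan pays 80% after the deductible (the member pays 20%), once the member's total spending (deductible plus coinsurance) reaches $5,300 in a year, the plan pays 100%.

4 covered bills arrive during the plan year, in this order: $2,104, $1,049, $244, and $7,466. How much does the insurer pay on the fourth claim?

$5,972.80

#1 ($2,104): entire amount goes to the deductible. Member pays $2,104; OOP now $2,104. Insurer: $2,104 − $2,104 = $0.
#2 ($1,049): $336 to deductible, leaving $713; member's 20% is $142.60. Member owes $478.60 (running OOP $2,582.60). Plan pays $1,049 − $478.60 = $570.40.
#3 ($244): deductible already satisfied, so member's share is 20% × $244 = $48.80. Member pays $48.80; OOP now $2,631.40. Insurer: $244 − $48.80 = $195.20.
#4 ($7,466): deductible already satisfied, so member's share is 20% × $7,466 = $1,493.20. Member owes $1,493.20 (running OOP $4,124.60). Plan pays $7,466 − $1,493.20 = $5,972.80.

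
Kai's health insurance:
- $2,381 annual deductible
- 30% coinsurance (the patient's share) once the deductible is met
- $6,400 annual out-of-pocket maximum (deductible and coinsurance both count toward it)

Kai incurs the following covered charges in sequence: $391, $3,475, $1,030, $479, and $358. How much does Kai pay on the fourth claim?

Claim 1 — $391: fully absorbed by the deductible. Patient owes $391 (running OOP $391).
Claim 2 — $3,475: deductible takes $1,990, $1,485 remains; coinsurance $1,485 × 30% = $445.50. Patient owes $2,435.50 (running OOP $2,826.50).
Claim 3 — $1,030: deductible already satisfied, so patient's share is 30% × $1,030 = $309. Patient pays $309; OOP now $3,135.50.
Claim 4 — $479: deductible met; 30% of $479 = $143.70. Patient owes $143.70 (running OOP $3,279.20).

$143.70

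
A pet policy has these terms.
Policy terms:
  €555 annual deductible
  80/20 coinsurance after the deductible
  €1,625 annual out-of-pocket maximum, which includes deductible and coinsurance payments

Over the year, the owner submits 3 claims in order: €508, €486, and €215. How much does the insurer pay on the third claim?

Claim 1 — €508: fully absorbed by the deductible. Owner pays €508; OOP now €508. Insurer: €508 − €508 = €0.
Claim 2 — €486: €47 to deductible, leaving €439; coinsurance €439 × 20% = €87.80. Cost to owner: €134.80. OOP to date €642.80. Plan pays €486 − €134.80 = €351.20.
Claim 3 — €215: deductible already satisfied, so owner's share is 20% × €215 = €43. Owner owes €43 (running OOP €685.80). Insurer: €215 − €43 = €172.

€172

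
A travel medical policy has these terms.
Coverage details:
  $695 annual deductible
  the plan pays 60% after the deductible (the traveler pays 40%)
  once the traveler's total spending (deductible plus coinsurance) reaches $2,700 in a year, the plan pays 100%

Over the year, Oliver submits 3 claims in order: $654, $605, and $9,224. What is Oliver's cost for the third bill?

#1 ($654): all of it applies to the deductible. Traveler owes $654 (running OOP $654).
#2 ($605): deductible takes $41, $564 remains; 40% of $564 = $225.60. Cost to traveler: $266.60. OOP to date $920.60.
#3 ($9,224): deductible already satisfied, so traveler's share is 40% × $9,224 = $3,689.60. OOP would hit $4,610.20 > $2,700, so the cap limits the traveler to $2,700 − $920.60 = $1,779.40.

$1,779.40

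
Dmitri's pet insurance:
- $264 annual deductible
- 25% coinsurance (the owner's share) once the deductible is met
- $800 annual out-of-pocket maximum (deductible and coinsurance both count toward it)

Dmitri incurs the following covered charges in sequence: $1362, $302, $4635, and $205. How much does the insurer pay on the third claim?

$4449

Claim 1 ($1362): $264 finishes the deductible; $1098 goes to coinsurance; owner's 25% is $274.50. Owner pays $538.50; OOP now $538.50. Plan pays $1362 − $538.50 = $823.50.
Claim 2 ($302): 25% coinsurance on $302 = $75.50. Cost to owner: $75.50. OOP to date $614. Plan pays $302 − $75.50 = $226.50.
Claim 3 ($4635): deductible already satisfied, so owner's share is 25% × $4635 = $1158.75. That would push OOP to $1772.75, over the $800 cap, so owner pays $800 − $614 = $186. Insurer: $4635 − $186 = $4449.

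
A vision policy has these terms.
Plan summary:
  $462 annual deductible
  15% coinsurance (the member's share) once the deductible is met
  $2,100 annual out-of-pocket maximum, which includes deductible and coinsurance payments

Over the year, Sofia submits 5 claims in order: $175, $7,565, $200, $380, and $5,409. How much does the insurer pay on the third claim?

Claim 1 ($175): all of it applies to the deductible. Member owes $175 (running OOP $175). Plan pays $175 − $175 = $0.
Claim 2 ($7,565): deductible takes $287, $7,278 remains; member's 15% is $1,091.70. Member pays $1,378.70; OOP now $1,553.70. Insurer: $7,565 − $1,378.70 = $6,186.30.
Claim 3 ($200): deductible met; 15% of $200 = $30. Cost to member: $30. OOP to date $1,583.70. Insurer: $200 − $30 = $170.

$170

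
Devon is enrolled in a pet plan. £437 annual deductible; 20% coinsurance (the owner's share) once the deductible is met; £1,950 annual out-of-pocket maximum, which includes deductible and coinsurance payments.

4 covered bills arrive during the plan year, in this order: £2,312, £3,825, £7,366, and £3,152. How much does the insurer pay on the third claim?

£6,993

Bill 1, £2,312: deductible takes £437, £1,875 remains; coinsurance £1,875 × 20% = £375. Cost to owner: £812. OOP to date £812. Plan pays £2,312 − £812 = £1,500.
Bill 2, £3,825: 20% coinsurance on £3,825 = £765. Owner pays £765; OOP now £1,577. Plan pays £3,825 − £765 = £3,060.
Bill 3, £7,366: deductible already satisfied, so owner's share is 20% × £7,366 = £1,473.20. OOP would hit £3,050.20 > £1,950, so the cap limits the owner to £1,950 − £1,577 = £373. Plan pays £7,366 − £373 = £6,993.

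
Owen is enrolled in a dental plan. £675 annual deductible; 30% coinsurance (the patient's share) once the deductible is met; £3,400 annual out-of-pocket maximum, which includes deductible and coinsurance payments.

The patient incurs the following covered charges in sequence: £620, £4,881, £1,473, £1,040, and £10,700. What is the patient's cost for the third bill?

£441.90

Bill 1, £620: entire amount goes to the deductible. Patient owes £620 (running OOP £620).
Bill 2, £4,881: £55 finishes the deductible; £4,826 goes to coinsurance; coinsurance £4,826 × 30% = £1,447.80. Patient owes £1,502.80 (running OOP £2,122.80).
Bill 3, £1,473: 30% coinsurance on £1,473 = £441.90. Cost to patient: £441.90. OOP to date £2,564.70.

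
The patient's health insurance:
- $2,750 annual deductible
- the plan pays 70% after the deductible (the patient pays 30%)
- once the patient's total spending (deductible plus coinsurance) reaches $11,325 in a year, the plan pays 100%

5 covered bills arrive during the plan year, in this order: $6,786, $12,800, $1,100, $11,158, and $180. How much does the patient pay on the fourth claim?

Claim 1 ($6,786): deductible takes $2,750, $4,036 remains; patient's 30% is $1,210.80. Patient pays $3,960.80; OOP now $3,960.80.
Claim 2 ($12,800): deductible already satisfied, so patient's share is 30% × $12,800 = $3,840. Patient pays $3,840; OOP now $7,800.80.
Claim 3 ($1,100): deductible met; 30% of $1,100 = $330. Patient pays $330; OOP now $8,130.80.
Claim 4 ($11,158): 30% coinsurance on $11,158 = $3,347.40. Adding that to $8,130.80 gives $11,478.20, past the $11,325 cap; patient pays only $11,325 − $8,130.80 = $3,194.20.

$3,194.20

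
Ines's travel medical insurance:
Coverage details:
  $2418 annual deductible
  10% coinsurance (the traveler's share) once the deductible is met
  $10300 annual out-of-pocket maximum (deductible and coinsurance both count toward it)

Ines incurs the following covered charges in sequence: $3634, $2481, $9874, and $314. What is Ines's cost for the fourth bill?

Claim 1 ($3634): $2418 finishes the deductible; $1216 goes to coinsurance; 10% of $1216 = $121.60. Traveler owes $2539.60 (running OOP $2539.60).
Claim 2 ($2481): deductible already satisfied, so traveler's share is 10% × $2481 = $248.10. Traveler owes $248.10 (running OOP $2787.70).
Claim 3 ($9874): deductible met; 10% of $9874 = $987.40. Cost to traveler: $987.40. OOP to date $3775.10.
Claim 4 ($314): deductible met; 10% of $314 = $31.40. Traveler pays $31.40; OOP now $3806.50.

$31.40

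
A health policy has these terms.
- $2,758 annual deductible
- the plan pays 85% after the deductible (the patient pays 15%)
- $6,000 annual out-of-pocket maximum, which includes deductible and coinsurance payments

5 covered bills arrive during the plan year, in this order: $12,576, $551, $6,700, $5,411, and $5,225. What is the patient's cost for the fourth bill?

$681.65

Bill 1, $12,576: deductible takes $2,758, $9,818 remains; coinsurance $9,818 × 15% = $1,472.70. Cost to patient: $4,230.70. OOP to date $4,230.70.
Bill 2, $551: deductible met; 15% of $551 = $82.65. Cost to patient: $82.65. OOP to date $4,313.35.
Bill 3, $6,700: deductible met; 15% of $6,700 = $1,005. Patient owes $1,005 (running OOP $5,318.35).
Bill 4, $5,411: deductible already satisfied, so patient's share is 15% × $5,411 = $811.65. OOP would hit $6,130 > $6,000, so the cap limits the patient to $6,000 − $5,318.35 = $681.65.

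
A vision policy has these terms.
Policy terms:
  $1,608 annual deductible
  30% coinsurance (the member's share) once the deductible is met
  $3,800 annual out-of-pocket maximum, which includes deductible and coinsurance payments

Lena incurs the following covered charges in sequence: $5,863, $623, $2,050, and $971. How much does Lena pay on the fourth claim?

#1 ($5,863): $1,608 to deductible, leaving $4,255; coinsurance $4,255 × 30% = $1,276.50. Member owes $2,884.50 (running OOP $2,884.50).
#2 ($623): 30% coinsurance on $623 = $186.90. Member owes $186.90 (running OOP $3,071.40).
#3 ($2,050): deductible met; 30% of $2,050 = $615. Cost to member: $615. OOP to date $3,686.40.
#4 ($971): deductible already satisfied, so member's share is 30% × $971 = $291.30. Adding that to $3,686.40 gives $3,977.70, past the $3,800 cap; member pays only $3,800 − $3,686.40 = $113.60.

$113.60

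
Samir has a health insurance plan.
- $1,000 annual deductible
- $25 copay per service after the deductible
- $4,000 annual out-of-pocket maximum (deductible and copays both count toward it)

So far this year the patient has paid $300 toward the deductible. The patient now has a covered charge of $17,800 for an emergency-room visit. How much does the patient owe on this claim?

$725

Deductible still to meet: $1,000 − $300 = $700.
That leaves $17,800 − $700 = $17,100 for the copay.
Copay on this service: $25.
Patient responsibility before any cap: $700 + $25 = $725.
Total out-of-pocket so far would be $300 + $725 = $1,025, below the $4,000 cap — no reduction.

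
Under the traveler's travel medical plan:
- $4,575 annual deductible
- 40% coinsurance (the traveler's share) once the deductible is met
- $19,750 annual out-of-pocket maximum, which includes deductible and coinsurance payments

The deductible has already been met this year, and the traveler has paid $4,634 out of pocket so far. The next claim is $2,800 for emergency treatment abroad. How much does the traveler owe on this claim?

$1,120

With the deductible met, the entire $2,800 is subject to coinsurance.
Traveler's 40% share of $2,800 is $1,120.
Year-to-date out-of-pocket becomes $4,634 + $1,120 = $5,754, still under the $19,750 maximum, so no cap applies.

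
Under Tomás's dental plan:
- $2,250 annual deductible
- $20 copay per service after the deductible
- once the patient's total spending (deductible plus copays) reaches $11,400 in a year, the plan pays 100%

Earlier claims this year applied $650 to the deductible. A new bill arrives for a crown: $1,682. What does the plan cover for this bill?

Deductible still to meet: $2,250 − $650 = $1,600.
That leaves $1,682 − $1,600 = $82 for the copay.
Copay on this service: $20.
So the patient owes $1,600 + $20 = $1,620 before any cap.
Total out-of-pocket so far would be $650 + $1,620 = $2,270, below the $11,400 cap — no reduction.
Insurer pays the balance: $1,682 − $1,620 = $62.

$62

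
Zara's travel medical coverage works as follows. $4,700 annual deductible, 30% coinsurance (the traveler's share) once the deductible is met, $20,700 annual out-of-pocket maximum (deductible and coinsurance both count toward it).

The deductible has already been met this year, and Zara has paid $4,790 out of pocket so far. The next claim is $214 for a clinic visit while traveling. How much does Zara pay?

$64.20

The deductible is already satisfied, so the full bill goes to coinsurance.
30% of $214 = $64.20 falls to the traveler.
Total out-of-pocket so far would be $4,790 + $64.20 = $4,854.20, below the $20,700 cap — no reduction.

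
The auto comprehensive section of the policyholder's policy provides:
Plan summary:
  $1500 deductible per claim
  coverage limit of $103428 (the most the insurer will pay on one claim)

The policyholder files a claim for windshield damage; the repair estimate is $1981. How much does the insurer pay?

$481

Less the $1500 deductible: $1981 − $1500 = $481.
That's under the $103428 cap, so the insurer reimburses the full $481.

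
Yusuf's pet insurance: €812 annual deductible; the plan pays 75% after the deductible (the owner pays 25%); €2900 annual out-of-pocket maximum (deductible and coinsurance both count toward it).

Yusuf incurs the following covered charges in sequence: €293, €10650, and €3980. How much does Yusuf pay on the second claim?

#1 (€293): fully absorbed by the deductible. Cost to owner: €293. OOP to date €293.
#2 (€10650): deductible takes €519, €10131 remains; owner's 25% is €2532.75. Together that's €519 + €2532.75 = €3051.75. That would push OOP to €3344.75, over the €2900 cap, so owner pays €2900 − €293 = €2607.

€2607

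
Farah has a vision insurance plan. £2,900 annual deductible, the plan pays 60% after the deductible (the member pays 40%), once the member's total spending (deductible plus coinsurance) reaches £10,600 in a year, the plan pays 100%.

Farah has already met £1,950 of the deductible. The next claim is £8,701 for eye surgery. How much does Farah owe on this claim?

Remaining deductible: £2,900 − £1,950 = £950.
After the £950 deductible portion, £8,701 − £950 = £7,751 is subject to coinsurance.
Member's 40% share of £7,751 is £3,100.40.
That puts the member's cost at £950 + £3,100.40 = £4,050.40 before any cap.
Cumulative spending £1,950 + £4,050.40 = £6,000.40 stays under the £10,600 maximum.

£4,050.40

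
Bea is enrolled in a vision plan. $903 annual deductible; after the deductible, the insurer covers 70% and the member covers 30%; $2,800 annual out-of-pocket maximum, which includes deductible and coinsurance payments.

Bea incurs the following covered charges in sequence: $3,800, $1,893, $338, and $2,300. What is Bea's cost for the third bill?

Bill 1, $3,800: $903 to deductible, leaving $2,897; member's 30% is $869.10. Member pays $1,772.10; OOP now $1,772.10.
Bill 2, $1,893: deductible already satisfied, so member's share is 30% × $1,893 = $567.90. Cost to member: $567.90. OOP to date $2,340.
Bill 3, $338: deductible already satisfied, so member's share is 30% × $338 = $101.40. Member pays $101.40; OOP now $2,441.40.

$101.40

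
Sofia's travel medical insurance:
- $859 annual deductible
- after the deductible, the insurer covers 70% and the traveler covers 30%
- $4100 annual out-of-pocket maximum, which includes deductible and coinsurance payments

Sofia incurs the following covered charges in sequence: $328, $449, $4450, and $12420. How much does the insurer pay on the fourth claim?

Claim 1 — $328: all of it applies to the deductible. Traveler owes $328 (running OOP $328). Plan pays $328 − $328 = $0.
Claim 2 — $449: fully absorbed by the deductible. Traveler owes $449 (running OOP $777). Insurer: $449 − $449 = $0.
Claim 3 — $4450: deductible takes $82, $4368 remains; traveler's 30% is $1310.40. Traveler owes $1392.40 (running OOP $2169.40). Plan pays $4450 − $1392.40 = $3057.60.
Claim 4 — $12420: deductible met; 30% of $12420 = $3726. That would push OOP to $5895.40, over the $4100 cap, so traveler pays $4100 − $2169.40 = $1930.60. Plan pays $12420 − $1930.60 = $10489.40.

$10489.40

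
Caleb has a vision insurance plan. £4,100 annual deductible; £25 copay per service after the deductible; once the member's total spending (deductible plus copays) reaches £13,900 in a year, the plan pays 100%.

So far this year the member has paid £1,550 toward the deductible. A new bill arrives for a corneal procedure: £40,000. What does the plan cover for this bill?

£37,425

£1,550 of the £4,100 deductible is already met, leaving £2,550.
After the £2,550 deductible portion, £40,000 − £2,550 = £37,450 is subject to the copay.
Copay on this service: £25.
So the member owes £2,550 + £25 = £2,575 before any cap.
Total out-of-pocket so far would be £1,550 + £2,575 = £4,125, below the £13,900 cap — no reduction.
The plan picks up £40,000 − £2,575 = £37,425.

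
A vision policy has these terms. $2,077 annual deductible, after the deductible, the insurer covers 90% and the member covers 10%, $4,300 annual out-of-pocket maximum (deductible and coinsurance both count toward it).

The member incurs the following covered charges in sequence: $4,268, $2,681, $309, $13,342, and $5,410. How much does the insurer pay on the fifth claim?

$5,039.30

#1 ($4,268): deductible takes $2,077, $2,191 remains; coinsurance $2,191 × 10% = $219.10. Member pays $2,296.10; OOP now $2,296.10. Plan pays $4,268 − $2,296.10 = $1,971.90.
#2 ($2,681): deductible met; 10% of $2,681 = $268.10. Member pays $268.10; OOP now $2,564.20. Insurer: $2,681 − $268.10 = $2,412.90.
#3 ($309): deductible met; 10% of $309 = $30.90. Cost to member: $30.90. OOP to date $2,595.10. Plan pays $309 − $30.90 = $278.10.
#4 ($13,342): 10% coinsurance on $13,342 = $1,334.20. Cost to member: $1,334.20. OOP to date $3,929.30. Insurer: $13,342 − $1,334.20 = $12,007.80.
#5 ($5,410): deductible met; 10% of $5,410 = $541. Adding that to $3,929.30 gives $4,470.30, past the $4,300 cap; member pays only $4,300 − $3,929.30 = $370.70. Plan pays $5,410 − $370.70 = $5,039.30.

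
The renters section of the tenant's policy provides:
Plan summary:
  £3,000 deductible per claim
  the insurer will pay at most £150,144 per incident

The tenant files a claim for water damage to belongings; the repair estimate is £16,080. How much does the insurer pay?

Subtract the deductible: £16,080 − £3,000 = £13,080.
£13,080 ≤ £150,144, so the limit doesn't bind; insurer pays £13,080.

£13,080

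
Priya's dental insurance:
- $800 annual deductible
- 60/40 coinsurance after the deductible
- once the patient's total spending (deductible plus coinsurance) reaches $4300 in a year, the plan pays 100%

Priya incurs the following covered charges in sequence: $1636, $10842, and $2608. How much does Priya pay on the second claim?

#1 ($1636): deductible takes $800, $836 remains; coinsurance $836 × 40% = $334.40. Patient owes $1134.40 (running OOP $1134.40).
#2 ($10842): deductible met; 40% of $10842 = $4336.80. That would push OOP to $5471.20, over the $4300 cap, so patient pays $4300 − $1134.40 = $3165.60.

$3165.60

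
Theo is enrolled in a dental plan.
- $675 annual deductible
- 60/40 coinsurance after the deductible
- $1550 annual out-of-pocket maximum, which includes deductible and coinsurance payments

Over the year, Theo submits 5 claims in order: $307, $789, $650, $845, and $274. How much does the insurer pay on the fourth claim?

Bill 1, $307: entire amount goes to the deductible. Cost to patient: $307. OOP to date $307. Plan pays $307 − $307 = $0.
Bill 2, $789: $368 to deductible, leaving $421; patient's 40% is $168.40. Cost to patient: $536.40. OOP to date $843.40. Insurer: $789 − $536.40 = $252.60.
Bill 3, $650: deductible already satisfied, so patient's share is 40% × $650 = $260. Cost to patient: $260. OOP to date $1103.40. Insurer: $650 − $260 = $390.
Bill 4, $845: 40% coinsurance on $845 = $338. Patient pays $338; OOP now $1441.40. Plan pays $845 − $338 = $507.

$507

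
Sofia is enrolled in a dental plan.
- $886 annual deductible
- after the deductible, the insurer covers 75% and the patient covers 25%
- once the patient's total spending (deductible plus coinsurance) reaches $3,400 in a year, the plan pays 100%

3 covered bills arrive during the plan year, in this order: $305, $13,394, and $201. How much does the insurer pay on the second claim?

Claim 1 ($305): all of it applies to the deductible. Patient pays $305; OOP now $305. Plan pays $305 − $305 = $0.
Claim 2 ($13,394): $581 to deductible, leaving $12,813; patient's 25% is $3,203.25. Deductible plus coinsurance: $581 + $3,203.25 = $3,784.25. That would push OOP to $4,089.25, over the $3,400 cap, so patient pays $3,400 − $305 = $3,095. Insurer: $13,394 − $3,095 = $10,299.

$10,299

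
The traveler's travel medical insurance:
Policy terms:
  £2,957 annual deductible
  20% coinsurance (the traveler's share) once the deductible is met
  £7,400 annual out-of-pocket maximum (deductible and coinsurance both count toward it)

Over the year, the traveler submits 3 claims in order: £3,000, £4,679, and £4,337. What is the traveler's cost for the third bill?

Claim 1 — £3,000: £2,957 finishes the deductible; £43 goes to coinsurance; traveler's 20% is £8.60. Traveler owes £2,965.60 (running OOP £2,965.60).
Claim 2 — £4,679: 20% coinsurance on £4,679 = £935.80. Traveler owes £935.80 (running OOP £3,901.40).
Claim 3 — £4,337: 20% coinsurance on £4,337 = £867.40. Traveler owes £867.40 (running OOP £4,768.80).

£867.40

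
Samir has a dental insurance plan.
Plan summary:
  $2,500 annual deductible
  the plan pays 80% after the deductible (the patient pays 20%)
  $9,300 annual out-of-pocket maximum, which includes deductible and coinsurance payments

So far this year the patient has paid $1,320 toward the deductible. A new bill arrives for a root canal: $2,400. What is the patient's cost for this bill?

$1,424

Deductible still to meet: $2,500 − $1,320 = $1,180.
The remaining $1,220 (= $2,400 − $1,180) moves to coinsurance.
Coinsurance: $1,220 × 20% = $244.
That puts the patient's cost at $1,180 + $244 = $1,424 before any cap.
Total out-of-pocket so far would be $1,320 + $1,424 = $2,744, below the $9,300 cap — no reduction.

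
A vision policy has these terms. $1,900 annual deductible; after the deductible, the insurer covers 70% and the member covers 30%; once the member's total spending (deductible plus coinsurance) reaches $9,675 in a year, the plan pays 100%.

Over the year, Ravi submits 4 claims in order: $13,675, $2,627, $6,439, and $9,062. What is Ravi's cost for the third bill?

Claim 1 ($13,675): $1,900 to deductible, leaving $11,775; member's 30% is $3,532.50. Member pays $5,432.50; OOP now $5,432.50.
Claim 2 ($2,627): deductible met; 30% of $2,627 = $788.10. Member pays $788.10; OOP now $6,220.60.
Claim 3 ($6,439): deductible met; 30% of $6,439 = $1,931.70. Member owes $1,931.70 (running OOP $8,152.30).

$1,931.70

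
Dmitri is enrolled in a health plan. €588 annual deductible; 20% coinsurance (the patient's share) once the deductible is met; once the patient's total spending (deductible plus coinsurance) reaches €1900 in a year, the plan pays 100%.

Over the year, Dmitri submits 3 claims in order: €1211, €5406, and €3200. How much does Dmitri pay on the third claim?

€106.20

Bill 1, €1211: deductible takes €588, €623 remains; patient's 20% is €124.60. Cost to patient: €712.60. OOP to date €712.60.
Bill 2, €5406: deductible met; 20% of €5406 = €1081.20. Patient owes €1081.20 (running OOP €1793.80).
Bill 3, €3200: 20% coinsurance on €3200 = €640. That would push OOP to €2433.80, over the €1900 cap, so patient pays €1900 − €1793.80 = €106.20.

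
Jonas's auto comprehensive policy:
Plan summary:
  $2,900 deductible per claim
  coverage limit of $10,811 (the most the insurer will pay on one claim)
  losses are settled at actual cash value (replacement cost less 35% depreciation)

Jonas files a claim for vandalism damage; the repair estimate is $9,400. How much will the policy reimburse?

Depreciate 35%: the covered value is $9,400 × 0.65 = $6,110.
Less the $2,900 deductible: $6,110 − $2,900 = $3,210.
$3,210 is within the $10,811 limit, so the insurer pays $3,210.

$3,210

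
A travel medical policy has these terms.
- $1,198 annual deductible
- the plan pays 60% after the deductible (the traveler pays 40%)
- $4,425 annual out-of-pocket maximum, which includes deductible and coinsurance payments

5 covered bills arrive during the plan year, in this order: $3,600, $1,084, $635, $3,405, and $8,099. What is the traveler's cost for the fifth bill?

$216.60

Bill 1, $3,600: $1,198 finishes the deductible; $2,402 goes to coinsurance; traveler's 40% is $960.80. Traveler owes $2,158.80 (running OOP $2,158.80).
Bill 2, $1,084: deductible met; 40% of $1,084 = $433.60. Traveler owes $433.60 (running OOP $2,592.40).
Bill 3, $635: deductible already satisfied, so traveler's share is 40% × $635 = $254. Traveler owes $254 (running OOP $2,846.40).
Bill 4, $3,405: 40% coinsurance on $3,405 = $1,362. Cost to traveler: $1,362. OOP to date $4,208.40.
Bill 5, $8,099: deductible met; 40% of $8,099 = $3,239.60. That would push OOP to $7,448, over the $4,425 cap, so traveler pays $4,425 − $4,208.40 = $216.60.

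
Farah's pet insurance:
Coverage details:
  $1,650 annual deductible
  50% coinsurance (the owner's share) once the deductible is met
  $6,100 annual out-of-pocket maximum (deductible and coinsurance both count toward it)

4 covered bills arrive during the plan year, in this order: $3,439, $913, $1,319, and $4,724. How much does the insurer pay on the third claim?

Bill 1, $3,439: $1,650 to deductible, leaving $1,789; coinsurance $1,789 × 50% = $894.50. Cost to owner: $2,544.50. OOP to date $2,544.50. Insurer: $3,439 − $2,544.50 = $894.50.
Bill 2, $913: deductible already satisfied, so owner's share is 50% × $913 = $456.50. Cost to owner: $456.50. OOP to date $3,001. Plan pays $913 − $456.50 = $456.50.
Bill 3, $1,319: deductible met; 50% of $1,319 = $659.50. Cost to owner: $659.50. OOP to date $3,660.50. Plan pays $1,319 − $659.50 = $659.50.

$659.50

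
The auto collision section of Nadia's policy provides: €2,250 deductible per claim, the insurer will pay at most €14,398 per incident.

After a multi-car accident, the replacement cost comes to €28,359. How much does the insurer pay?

Subtract the deductible: €28,359 − €2,250 = €26,109.
€26,109 exceeds the €14,398 limit, so the insurer pays the limit: €14,398.

€14,398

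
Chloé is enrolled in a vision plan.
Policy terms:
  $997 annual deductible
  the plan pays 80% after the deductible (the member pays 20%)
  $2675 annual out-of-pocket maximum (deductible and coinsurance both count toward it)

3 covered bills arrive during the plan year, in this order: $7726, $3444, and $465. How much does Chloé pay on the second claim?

$332.20

Bill 1, $7726: $997 finishes the deductible; $6729 goes to coinsurance; 20% of $6729 = $1345.80. Cost to member: $2342.80. OOP to date $2342.80.
Bill 2, $3444: 20% coinsurance on $3444 = $688.80. Adding that to $2342.80 gives $3031.60, past the $2675 cap; member pays only $2675 − $2342.80 = $332.20.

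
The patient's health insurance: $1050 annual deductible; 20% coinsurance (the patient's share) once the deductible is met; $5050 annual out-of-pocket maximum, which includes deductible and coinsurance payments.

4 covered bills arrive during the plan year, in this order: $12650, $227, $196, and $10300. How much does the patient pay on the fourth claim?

$1595.40

Claim 1 — $12650: deductible takes $1050, $11600 remains; 20% of $11600 = $2320. Patient pays $3370; OOP now $3370.
Claim 2 — $227: deductible already satisfied, so patient's share is 20% × $227 = $45.40. Patient owes $45.40 (running OOP $3415.40).
Claim 3 — $196: deductible already satisfied, so patient's share is 20% × $196 = $39.20. Patient pays $39.20; OOP now $3454.60.
Claim 4 — $10300: 20% coinsurance on $10300 = $2060. Adding that to $3454.60 gives $5514.60, past the $5050 cap; patient pays only $5050 − $3454.60 = $1595.40.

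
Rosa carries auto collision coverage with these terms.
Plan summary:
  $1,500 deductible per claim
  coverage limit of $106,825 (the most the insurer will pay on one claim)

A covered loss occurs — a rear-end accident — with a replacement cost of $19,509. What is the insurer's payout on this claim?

$18,009

Less the $1,500 deductible: $19,509 − $1,500 = $18,009.
That's under the $106,825 cap, so the insurer reimburses the full $18,009.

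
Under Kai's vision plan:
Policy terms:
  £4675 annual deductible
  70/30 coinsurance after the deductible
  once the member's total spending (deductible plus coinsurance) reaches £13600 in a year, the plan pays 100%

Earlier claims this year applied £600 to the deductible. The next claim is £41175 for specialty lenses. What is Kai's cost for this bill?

£13000

Deductible still to meet: £4675 − £600 = £4075.
After the £4075 deductible portion, £41175 − £4075 = £37100 is subject to coinsurance.
30% of £37100 = £11130 falls to the member.
That puts the member's cost at £4075 + £11130 = £15205 before any cap.
Adding £15205 to the £600 already spent would give £15805, which exceeds the £13600 cap; the member pays just £13600 − £600 = £13000.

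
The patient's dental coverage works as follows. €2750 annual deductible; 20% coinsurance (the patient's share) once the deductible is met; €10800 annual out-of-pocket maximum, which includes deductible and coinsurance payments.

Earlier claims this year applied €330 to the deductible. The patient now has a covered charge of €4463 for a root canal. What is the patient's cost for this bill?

Deductible still to meet: €2750 − €330 = €2420.
That leaves €4463 − €2420 = €2043 for coinsurance.
Coinsurance: €2043 × 20% = €408.60.
That puts the patient's cost at €2420 + €408.60 = €2828.60 before any cap.
Total out-of-pocket so far would be €330 + €2828.60 = €3158.60, below the €10800 cap — no reduction.

€2828.60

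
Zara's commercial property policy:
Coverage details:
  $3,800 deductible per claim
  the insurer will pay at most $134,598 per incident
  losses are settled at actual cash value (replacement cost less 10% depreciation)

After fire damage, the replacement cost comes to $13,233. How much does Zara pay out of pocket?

$5,123.30

At 10% depreciation, ACV = $13,233 − $1,323.30 = $11,909.70.
Less the $3,800 deductible: $11,909.70 − $3,800 = $8,109.70.
That's under the $134,598 cap, so the insurer reimburses the full $8,109.70.
Business's share is the uncovered remainder: $13,233 − $8,109.70 = $5,123.30.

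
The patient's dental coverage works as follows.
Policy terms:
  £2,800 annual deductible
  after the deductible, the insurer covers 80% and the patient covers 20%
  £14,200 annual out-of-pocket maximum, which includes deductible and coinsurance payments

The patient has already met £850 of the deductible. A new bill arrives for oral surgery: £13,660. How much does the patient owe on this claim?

£4,292

Deductible still to meet: £2,800 − £850 = £1,950.
After the £1,950 deductible portion, £13,660 − £1,950 = £11,710 is subject to coinsurance.
Patient's 20% share of £11,710 is £2,342.
So the patient owes £1,950 + £2,342 = £4,292 before any cap.
Total out-of-pocket so far would be £850 + £4,292 = £5,142, below the £14,200 cap — no reduction.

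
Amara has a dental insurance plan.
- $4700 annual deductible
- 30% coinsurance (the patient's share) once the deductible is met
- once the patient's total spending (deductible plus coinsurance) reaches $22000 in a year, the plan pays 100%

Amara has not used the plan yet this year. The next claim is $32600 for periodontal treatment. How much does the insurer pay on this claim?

$19530

Deductible not yet touched, so the first $4700 of the bill goes to the deductible.
After the $4700 deductible portion, $32600 − $4700 = $27900 is subject to coinsurance.
Coinsurance: $27900 × 30% = $8370.
Patient responsibility before any cap: $4700 + $8370 = $13070.
Total out-of-pocket so far would be $0 + $13070 = $13070, below the $22000 cap — no reduction.
Insurer pays the balance: $32600 − $13070 = $19530.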